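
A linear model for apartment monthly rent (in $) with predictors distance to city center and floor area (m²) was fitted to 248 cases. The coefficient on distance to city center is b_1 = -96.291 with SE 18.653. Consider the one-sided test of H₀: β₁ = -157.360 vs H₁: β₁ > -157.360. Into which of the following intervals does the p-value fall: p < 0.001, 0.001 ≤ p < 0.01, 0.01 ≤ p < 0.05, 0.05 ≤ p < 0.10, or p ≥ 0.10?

p < 0.001

t = (-96.291 − (-157.360)) / 18.653 = 3.274.
df = n − k − 1 = 248 − 2 − 1 = 245.
One-sided p = P(T_{245} > t) ≈ 0.0006.
So p < 0.001.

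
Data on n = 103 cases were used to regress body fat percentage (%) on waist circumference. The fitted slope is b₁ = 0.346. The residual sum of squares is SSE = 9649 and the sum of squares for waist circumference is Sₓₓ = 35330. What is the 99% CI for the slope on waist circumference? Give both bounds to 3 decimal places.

MSE = SSE/(n − 2) = 9649/101 = 95.5347.
SE(b₁) = √(MSE/Sₓₓ) = √(95.5347/35330) = 0.0520006.
df = n − 2 = 101.
t* = t_{0.005, 101} = 2.625386.
Margin = t* × SE = 2.625386 × 0.0520006 = 0.13652.
CI: 0.346 ± 0.13652 → (0.209, 0.483).
With 99% confidence, each one-unit increase in waist circumference is associated with a change of between 0.209 and 0.483 % in body fat percentage.

(0.209, 0.483)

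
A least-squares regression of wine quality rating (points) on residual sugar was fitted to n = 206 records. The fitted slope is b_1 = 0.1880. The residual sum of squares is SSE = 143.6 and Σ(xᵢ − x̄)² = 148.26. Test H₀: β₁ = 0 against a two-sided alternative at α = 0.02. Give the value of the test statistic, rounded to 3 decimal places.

MSE = SSE/(n − 2) = 143.6/204 = 0.703922.
SE(b_1) = √(MSE/Sₓₓ) = √(0.703922/148.26) = 0.0689049.
t = 0.1880 / 0.0689049 = 2.728.
df = n − 2 = 204.
Two-sided p ≈ 0.0069, which is < 0.02, so reject H₀.
There is evidence that residual sugar is associated with wine quality rating.

t = 2.728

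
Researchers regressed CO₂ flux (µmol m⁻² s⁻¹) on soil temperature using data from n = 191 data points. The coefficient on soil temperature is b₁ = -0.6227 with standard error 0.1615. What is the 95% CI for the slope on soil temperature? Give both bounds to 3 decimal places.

(-0.941, -0.304)

df = n − 2 = 191 − 2 = 189.
t* = t_{0.025, 189} = 1.972595.
Margin = t* × SE = 1.972595 × 0.1615 = 0.31857.
CI: -0.6227 ± 0.31857 → (-0.941, -0.304).
With 95% confidence, each one-unit increase in soil temperature is associated with a change of between -0.941 and -0.304 µmol m⁻² s⁻¹ in CO₂ flux.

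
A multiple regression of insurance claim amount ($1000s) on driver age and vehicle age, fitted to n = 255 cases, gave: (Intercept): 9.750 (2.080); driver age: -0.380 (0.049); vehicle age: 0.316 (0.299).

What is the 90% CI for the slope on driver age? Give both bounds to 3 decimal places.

Read off: b = -0.380, SE = 0.049 for driver age.
df = n − k − 1 = 255 − 2 − 1 = 252.
t* = t_{0.05, 252} = 1.650923.
Margin = t* × SE = 1.650923 × 0.049 = 0.08090.
CI: -0.380 ± 0.08090 → (-0.461, -0.299).

(-0.461, -0.299)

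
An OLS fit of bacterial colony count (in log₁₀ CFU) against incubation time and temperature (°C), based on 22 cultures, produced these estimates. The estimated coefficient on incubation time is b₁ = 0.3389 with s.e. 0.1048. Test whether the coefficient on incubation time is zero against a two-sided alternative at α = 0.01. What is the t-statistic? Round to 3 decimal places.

t = 3.234

H₀: β₁ = 0 vs H₁: β₁ ≠ 0.
t = (b₁ − β₁⁰)/SE = 0.3389 / 0.1048 = 3.234.
df = n − k − 1 = 22 − 2 − 1 = 19.
Two-sided p ≈ 0.0044, which is < 0.01, so reject H₀.
There is evidence that incubation time is associated with bacterial colony count, holding the other predictors fixed.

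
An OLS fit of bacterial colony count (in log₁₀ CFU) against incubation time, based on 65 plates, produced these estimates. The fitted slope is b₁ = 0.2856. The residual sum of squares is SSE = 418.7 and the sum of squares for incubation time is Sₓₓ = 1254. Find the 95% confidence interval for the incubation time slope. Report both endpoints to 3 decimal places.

MSE = SSE/(n − 2) = 418.7/63 = 6.64603.
SE(b₁) = √(MSE/Sₓₓ) = √(6.64603/1254) = 0.0728002.
df = n − 2 = 63.
t* = t_{0.025, 63} = 1.998341.
Margin = t* × SE = 1.998341 × 0.0728002 = 0.14548.
CI: 0.2856 ± 0.14548 → (0.140, 0.431).
With 95% confidence, each one-unit increase in incubation time is associated with a change of between 0.140 and 0.431 log₁₀ CFU in bacterial colony count.

(0.140, 0.431)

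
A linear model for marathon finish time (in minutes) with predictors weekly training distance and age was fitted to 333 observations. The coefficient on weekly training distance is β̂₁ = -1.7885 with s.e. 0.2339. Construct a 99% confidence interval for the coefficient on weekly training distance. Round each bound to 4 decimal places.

(-2.3945, -1.1825)

df = n − k − 1 = 333 − 2 − 1 = 330.
t* = t_{0.005, 330} = 2.590809.
Margin = t* × SE = 2.590809 × 0.2339 = 0.605990.
CI: -1.7885 ± 0.605990 → (-2.3945, -1.1825).
With 99% confidence, each one-unit increase in weekly training distance is associated with a change of between -2.3945 and -1.1825 minutes in marathon finish time, holding the other predictors fixed.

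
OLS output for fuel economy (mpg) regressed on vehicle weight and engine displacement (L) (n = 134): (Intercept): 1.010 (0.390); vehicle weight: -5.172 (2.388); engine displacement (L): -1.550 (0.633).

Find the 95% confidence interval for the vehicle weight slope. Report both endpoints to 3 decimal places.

Read off: b = -5.172, SE = 2.388 for vehicle weight.
df = n − k − 1 = 134 − 2 − 1 = 131.
t* = t_{0.025, 131} = 1.978239.
Margin = t* × SE = 1.978239 × 2.388 = 4.72403.
CI: -5.172 ± 4.72403 → (-9.896, -0.448).

(-9.896, -0.448)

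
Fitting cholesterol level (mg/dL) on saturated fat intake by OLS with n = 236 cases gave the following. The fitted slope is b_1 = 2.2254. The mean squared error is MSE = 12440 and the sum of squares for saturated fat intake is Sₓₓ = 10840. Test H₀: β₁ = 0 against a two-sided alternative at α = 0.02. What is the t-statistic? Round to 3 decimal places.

SE(b_1) = √(MSE/Sₓₓ) = √(12440/10840) = 1.07126.
t = 2.2254 / 1.07126 = 2.077.
df = n − 2 = 234.
Two-sided p ≈ 0.0389, which is ≥ 0.02, so fail to reject H₀.
The data do not give significant evidence of an association between saturated fat intake and cholesterol level.

t = 2.077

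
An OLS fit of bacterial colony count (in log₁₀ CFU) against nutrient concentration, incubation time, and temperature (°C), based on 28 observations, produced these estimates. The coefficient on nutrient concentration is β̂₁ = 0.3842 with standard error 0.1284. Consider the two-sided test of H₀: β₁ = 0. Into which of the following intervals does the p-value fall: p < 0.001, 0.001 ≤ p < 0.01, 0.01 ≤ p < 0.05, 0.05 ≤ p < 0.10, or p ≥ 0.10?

0.001 ≤ p < 0.01

t = 0.3842 / 0.1284 = 2.992.
df = n − k − 1 = 28 − 3 − 1 = 24.
Two-sided p = 2·P(T_{24} > |t|) ≈ 0.0063.
So 0.001 ≤ p < 0.01.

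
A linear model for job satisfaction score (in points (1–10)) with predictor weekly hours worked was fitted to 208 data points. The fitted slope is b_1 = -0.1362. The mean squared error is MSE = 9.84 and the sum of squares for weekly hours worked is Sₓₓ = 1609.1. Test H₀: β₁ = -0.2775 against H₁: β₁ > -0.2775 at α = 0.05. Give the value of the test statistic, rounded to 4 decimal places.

SE(b_1) = √(MSE/Sₓₓ) = √(9.84/1609.1) = 0.0781999.
t = (-0.1362 − (-0.2775)) / 0.0781999 = 1.8069.
df = n − 2 = 206.
One-sided p ≈ 0.0361, which is < 0.05, so reject H₀.
There is evidence that the true slope on weekly hours worked exceeds -0.2775 points (1–10) per unit.

t = 1.8069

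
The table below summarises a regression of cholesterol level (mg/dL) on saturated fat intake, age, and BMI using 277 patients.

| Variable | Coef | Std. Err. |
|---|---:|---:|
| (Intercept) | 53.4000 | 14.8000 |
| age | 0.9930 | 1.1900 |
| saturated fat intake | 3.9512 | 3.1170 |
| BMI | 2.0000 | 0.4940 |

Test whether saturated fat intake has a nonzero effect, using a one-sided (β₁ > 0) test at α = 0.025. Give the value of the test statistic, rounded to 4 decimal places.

Read off: b = 3.9512, SE = 3.1170 for saturated fat intake.
H₀: β₁ = 0 vs H₁: β₁ > 0.
t = 3.9512 / 3.1170 = 1.2676.
df = n − k − 1 = 277 − 3 − 1 = 273.
One-sided p ≈ 0.1030, which is ≥ 0.025, so fail to reject H₀.
The data do not give significant evidence that the true slope on saturated fat intake is positive, holding the other predictors fixed.

t = 1.2676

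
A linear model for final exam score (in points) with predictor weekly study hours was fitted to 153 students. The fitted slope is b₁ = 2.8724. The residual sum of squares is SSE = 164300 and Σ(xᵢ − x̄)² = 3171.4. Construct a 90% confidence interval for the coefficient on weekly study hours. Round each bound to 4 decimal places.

MSE = SSE/(n − 2) = 164300/151 = 1088.08.
SE(b₁) = √(MSE/Sₓₓ) = √(1088.08/3171.4) = 0.58574.
df = n − 2 = 151.
t* = t_{0.05, 151} = 1.655007.
Margin = t* × SE = 1.655007 × 0.58574 = 0.969404.
CI: 2.8724 ± 0.969404 → (1.9030, 3.8418).
With 90% confidence, each one-unit increase in weekly study hours is associated with a change of between 1.9030 and 3.8418 points in final exam score.

(1.9030, 3.8418)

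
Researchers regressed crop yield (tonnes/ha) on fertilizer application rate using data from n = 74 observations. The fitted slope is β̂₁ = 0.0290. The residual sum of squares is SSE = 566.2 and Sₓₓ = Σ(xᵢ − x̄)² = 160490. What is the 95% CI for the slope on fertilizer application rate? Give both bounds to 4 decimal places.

(0.0150, 0.0430)

MSE = SSE/(n − 2) = 566.2/72 = 7.86389.
SE(β̂₁) = √(MSE/Sₓₓ) = √(7.86389/160490) = 0.00699995.
df = n − 2 = 72.
t* = t_{0.025, 72} = 1.993464.
Margin = t* × SE = 1.993464 × 0.00699995 = 0.013954.
CI: 0.0290 ± 0.013954 → (0.0150, 0.0430).
With 95% confidence, each one-unit increase in fertilizer application rate is associated with a change of between 0.0150 and 0.0430 tonnes/ha in crop yield.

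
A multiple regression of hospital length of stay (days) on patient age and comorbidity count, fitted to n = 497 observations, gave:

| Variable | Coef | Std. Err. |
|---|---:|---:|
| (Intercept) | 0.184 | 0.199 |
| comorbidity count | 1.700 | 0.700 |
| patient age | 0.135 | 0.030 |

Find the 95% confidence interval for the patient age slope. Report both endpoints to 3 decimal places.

Read off: b = 0.135, SE = 0.030 for patient age.
df = n − k − 1 = 497 − 2 − 1 = 494.
t* = t_{0.025, 494} = 1.964778.
Margin = t* × SE = 1.964778 × 0.030 = 0.05894.
CI: 0.135 ± 0.05894 → (0.076, 0.194).

(0.076, 0.194)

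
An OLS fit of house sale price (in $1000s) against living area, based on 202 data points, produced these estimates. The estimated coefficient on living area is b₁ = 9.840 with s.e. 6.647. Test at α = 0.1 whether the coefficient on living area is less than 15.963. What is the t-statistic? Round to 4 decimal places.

H₀: β₁ = 15.963 vs H₁: β₁ < 15.963.
t = (b₁ − β₁⁰)/SE = (9.840 − 15.963) / 6.647 = -0.9212.
df = n − 2 = 202 − 2 = 200.
One-sided p ≈ 0.1790, which is ≥ 0.1, so fail to reject H₀.
The data do not give significant evidence that the true slope on living area is below 15.963 $1000s per unit.

t = -0.9212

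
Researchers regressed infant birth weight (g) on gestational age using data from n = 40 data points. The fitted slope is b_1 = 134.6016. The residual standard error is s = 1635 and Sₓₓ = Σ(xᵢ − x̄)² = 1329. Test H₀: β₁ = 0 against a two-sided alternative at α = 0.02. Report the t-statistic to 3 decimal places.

SE(b_1) = s/√Sₓₓ = 1635/√1329 = 44.8493.
t = 134.6016 / 44.8493 = 3.001.
df = n − 2 = 38.
Two-sided p ≈ 0.0047, which is < 0.02, so reject H₀.
There is evidence that gestational age is associated with infant birth weight.

t = 3.001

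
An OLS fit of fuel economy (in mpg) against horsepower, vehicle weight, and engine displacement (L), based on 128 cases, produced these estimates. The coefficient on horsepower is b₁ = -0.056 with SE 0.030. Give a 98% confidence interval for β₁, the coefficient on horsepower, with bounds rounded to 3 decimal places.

(-0.127, 0.015)

df = n − k − 1 = 128 − 3 − 1 = 124.
t* = t_{0.01, 124} = 2.356797.
Margin = t* × SE = 2.356797 × 0.030 = 0.07070.
CI: -0.056 ± 0.07070 → (-0.127, 0.015).
With 98% confidence, each one-unit increase in horsepower is associated with a change of between -0.127 and 0.015 mpg in fuel economy, holding the other predictors fixed.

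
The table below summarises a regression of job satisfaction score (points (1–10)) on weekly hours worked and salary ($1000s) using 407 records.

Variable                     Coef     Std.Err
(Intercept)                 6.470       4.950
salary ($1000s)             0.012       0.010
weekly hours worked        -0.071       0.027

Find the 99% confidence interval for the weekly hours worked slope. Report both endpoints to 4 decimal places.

Read off: b = -0.071, SE = 0.027 for weekly hours worked.
df = n − k − 1 = 407 − 2 − 1 = 404.
t* = t_{0.005, 404} = 2.588053.
Margin = t* × SE = 2.588053 × 0.027 = 0.069877.
CI: -0.071 ± 0.069877 → (-0.1409, -0.0011).

(-0.1409, -0.0011)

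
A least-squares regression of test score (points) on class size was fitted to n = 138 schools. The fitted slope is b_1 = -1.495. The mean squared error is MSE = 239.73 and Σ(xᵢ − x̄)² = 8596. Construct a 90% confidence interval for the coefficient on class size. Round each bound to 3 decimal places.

(-1.772, -1.218)

SE(b_1) = √(MSE/Sₓₓ) = √(239.73/8596) = 0.166999.
df = n − 2 = 136.
t* = t_{0.05, 136} = 1.656135.
Margin = t* × SE = 1.656135 × 0.166999 = 0.27657.
CI: -1.495 ± 0.27657 → (-1.772, -1.218).
With 90% confidence, each one-unit increase in class size is associated with a change of between -1.772 and -1.218 points in test score.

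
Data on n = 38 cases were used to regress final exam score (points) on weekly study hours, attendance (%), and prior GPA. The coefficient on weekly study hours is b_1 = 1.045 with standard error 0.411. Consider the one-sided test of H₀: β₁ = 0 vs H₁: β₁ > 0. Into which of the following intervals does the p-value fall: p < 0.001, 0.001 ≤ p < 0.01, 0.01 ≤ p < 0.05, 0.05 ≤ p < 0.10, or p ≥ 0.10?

0.001 ≤ p < 0.01

t = 1.045 / 0.411 = 2.543.
df = n − k − 1 = 38 − 3 − 1 = 34.
One-sided p = P(T_{34} > t) ≈ 0.0079.
So 0.001 ≤ p < 0.01.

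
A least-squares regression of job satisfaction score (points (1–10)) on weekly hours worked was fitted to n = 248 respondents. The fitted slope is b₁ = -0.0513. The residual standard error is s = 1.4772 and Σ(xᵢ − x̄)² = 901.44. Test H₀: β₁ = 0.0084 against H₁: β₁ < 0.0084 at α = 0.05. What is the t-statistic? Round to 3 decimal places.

SE(b₁) = s/√Sₓₓ = 1.4772/√901.44 = 0.0492007.
t = (-0.0513 − 0.0084) / 0.0492007 = -1.213.
df = n − 2 = 246.
One-sided p ≈ 0.1131, which is ≥ 0.05, so fail to reject H₀.
The data do not give significant evidence that the true slope on weekly hours worked is below 0.0084 points (1–10) per unit.

t = -1.213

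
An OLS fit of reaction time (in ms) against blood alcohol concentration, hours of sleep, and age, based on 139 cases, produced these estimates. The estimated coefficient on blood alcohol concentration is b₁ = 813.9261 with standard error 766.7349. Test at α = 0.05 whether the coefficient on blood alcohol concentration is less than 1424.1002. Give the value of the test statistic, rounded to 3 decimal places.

t = -0.796

H₀: β₁ = 1424.1002 vs H₁: β₁ < 1424.1002.
t = (b₁ − β₁⁰)/SE = (813.9261 − 1424.1002) / 766.7349 = -0.796.
df = n − k − 1 = 139 − 3 − 1 = 135.
One-sided p ≈ 0.2138, which is ≥ 0.05, so fail to reject H₀.
The data do not give significant evidence that the true slope on blood alcohol concentration is below 1424.1002 ms per unit, holding the other predictors fixed.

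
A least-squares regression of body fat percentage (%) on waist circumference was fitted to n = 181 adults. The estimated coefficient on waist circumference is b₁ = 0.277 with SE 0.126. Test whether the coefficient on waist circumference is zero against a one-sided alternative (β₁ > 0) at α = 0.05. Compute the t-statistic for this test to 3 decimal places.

H₀: β₁ = 0 vs H₁: β₁ > 0.
t = (b₁ − β₁⁰)/SE = 0.277 / 0.126 = 2.198.
df = n − 2 = 181 − 2 = 179.
One-sided p ≈ 0.0146, which is < 0.05, so reject H₀.
There is evidence that the true slope on waist circumference is positive.

t = 2.198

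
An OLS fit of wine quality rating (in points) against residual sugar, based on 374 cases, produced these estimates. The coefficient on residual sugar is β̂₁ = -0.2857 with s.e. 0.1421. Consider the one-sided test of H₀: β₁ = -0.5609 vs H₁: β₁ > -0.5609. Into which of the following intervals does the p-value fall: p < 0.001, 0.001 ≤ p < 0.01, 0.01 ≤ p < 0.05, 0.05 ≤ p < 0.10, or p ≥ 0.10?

0.01 ≤ p < 0.05

t = (-0.2857 − (-0.5609)) / 0.1421 = 1.937.
df = n − 2 = 374 − 2 = 372.
One-sided p = P(T_{372} > t) ≈ 0.0268.
So 0.01 ≤ p < 0.05.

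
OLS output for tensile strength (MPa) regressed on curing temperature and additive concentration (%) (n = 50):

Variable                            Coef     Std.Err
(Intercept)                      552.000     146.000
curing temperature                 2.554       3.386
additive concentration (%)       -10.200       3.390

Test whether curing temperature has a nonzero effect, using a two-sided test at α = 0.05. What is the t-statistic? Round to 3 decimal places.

Read off: b = 2.554, SE = 3.386 for curing temperature.
H₀: β₁ = 0 vs H₁: β₁ ≠ 0.
t = 2.554 / 3.386 = 0.754.
df = n − k − 1 = 50 − 2 − 1 = 47.
Two-sided p ≈ 0.4544, which is ≥ 0.05, so fail to reject H₀.
The data do not give significant evidence of an association between curing temperature and tensile strength, after adjusting for the other predictors.

t = 0.754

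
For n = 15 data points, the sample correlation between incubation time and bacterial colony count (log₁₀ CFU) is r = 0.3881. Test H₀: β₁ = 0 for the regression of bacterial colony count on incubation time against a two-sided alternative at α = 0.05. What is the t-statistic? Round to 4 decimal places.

t = r·√(n − 2)/√(1 − r²) = 0.3881·√13/√0.849378 = 1.5183.
df = n − 2 = 13.
Two-sided p ≈ 0.1529, which is ≥ 0.05, so fail to reject H₀.
The data do not give significant evidence of a linear association between incubation time and bacterial colony count.

t = 1.5183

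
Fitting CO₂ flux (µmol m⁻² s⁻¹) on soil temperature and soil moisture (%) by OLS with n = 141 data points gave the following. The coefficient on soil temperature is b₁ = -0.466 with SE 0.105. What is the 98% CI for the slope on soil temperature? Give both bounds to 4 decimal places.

(-0.7131, -0.2189)

df = n − k − 1 = 141 − 2 − 1 = 138.
t* = t_{0.01, 138} = 2.353673.
Margin = t* × SE = 2.353673 × 0.105 = 0.247136.
CI: -0.466 ± 0.247136 → (-0.7131, -0.2189).
With 98% confidence, each one-unit increase in soil temperature is associated with a change of between -0.7131 and -0.2189 µmol m⁻² s⁻¹ in CO₂ flux, holding the other predictors fixed.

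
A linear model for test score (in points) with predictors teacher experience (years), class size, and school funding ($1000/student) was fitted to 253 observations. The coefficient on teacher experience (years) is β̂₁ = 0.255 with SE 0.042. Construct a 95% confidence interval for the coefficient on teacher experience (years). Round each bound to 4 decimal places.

df = n − k − 1 = 253 − 3 − 1 = 249.
t* = t_{0.025, 249} = 1.969537.
Margin = t* × SE = 1.969537 × 0.042 = 0.082721.
CI: 0.255 ± 0.082721 → (0.1723, 0.3377).
With 95% confidence, each one-unit increase in teacher experience (years) is associated with a change of between 0.1723 and 0.3377 points in test score, holding the other predictors fixed.

(0.1723, 0.3377)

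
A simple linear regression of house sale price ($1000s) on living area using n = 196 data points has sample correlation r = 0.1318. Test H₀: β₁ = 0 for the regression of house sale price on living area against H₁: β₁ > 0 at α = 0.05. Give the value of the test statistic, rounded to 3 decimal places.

t = r·√(n − 2)/√(1 − r²) = 0.1318·√194/√0.982629 = 1.852.
df = n − 2 = 194.
One-sided p ≈ 0.0328, which is < 0.05, so reject H₀.
There is evidence of a linear association between living area and house sale price.

t = 1.852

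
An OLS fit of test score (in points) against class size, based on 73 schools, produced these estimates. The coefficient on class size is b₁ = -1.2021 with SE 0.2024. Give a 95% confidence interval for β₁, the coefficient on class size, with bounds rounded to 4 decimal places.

df = n − 2 = 73 − 2 = 71.
t* = t_{0.025, 71} = 1.993943.
Margin = t* × SE = 1.993943 × 0.2024 = 0.403574.
CI: -1.2021 ± 0.403574 → (-1.6057, -0.7985).
With 95% confidence, each one-unit increase in class size is associated with a change of between -1.6057 and -0.7985 points in test score.

(-1.6057, -0.7985)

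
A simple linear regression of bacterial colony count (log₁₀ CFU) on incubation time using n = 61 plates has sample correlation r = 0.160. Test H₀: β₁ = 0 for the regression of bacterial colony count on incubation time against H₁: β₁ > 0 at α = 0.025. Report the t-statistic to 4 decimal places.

t = 1.2450

t = r·√(n − 2)/√(1 − r²) = 0.160·√59/√0.9744 = 1.2450.
df = n − 2 = 59.
One-sided p ≈ 0.1090, which is ≥ 0.025, so fail to reject H₀.
The data do not give significant evidence of a linear association between incubation time and bacterial colony count.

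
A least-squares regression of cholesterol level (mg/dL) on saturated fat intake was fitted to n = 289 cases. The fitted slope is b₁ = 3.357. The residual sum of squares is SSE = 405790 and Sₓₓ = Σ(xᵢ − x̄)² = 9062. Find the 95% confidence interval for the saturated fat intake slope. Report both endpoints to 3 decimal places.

MSE = SSE/(n − 2) = 405790/287 = 1413.9.
SE(b₁) = √(MSE/Sₓₓ) = √(1413.9/9062) = 0.395001.
df = n − 2 = 287.
t* = t_{0.025, 287} = 1.968264.
Margin = t* × SE = 1.968264 × 0.395001 = 0.77747.
CI: 3.357 ± 0.77747 → (2.580, 4.134).
With 95% confidence, each one-unit increase in saturated fat intake is associated with a change of between 2.580 and 4.134 mg/dL in cholesterol level.

(2.580, 4.134)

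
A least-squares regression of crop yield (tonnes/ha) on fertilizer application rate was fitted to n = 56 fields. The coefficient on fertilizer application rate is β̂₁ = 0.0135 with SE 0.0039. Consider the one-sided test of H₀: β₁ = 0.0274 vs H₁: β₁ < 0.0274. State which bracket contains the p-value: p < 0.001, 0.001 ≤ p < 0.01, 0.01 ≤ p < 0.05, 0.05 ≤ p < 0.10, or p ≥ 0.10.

p < 0.001

t = (0.0135 − 0.0274) / 0.0039 = -3.564.
df = n − 2 = 56 − 2 = 54.
One-sided p = P(T_{54} < t) ≈ 0.0004.
So p < 0.001.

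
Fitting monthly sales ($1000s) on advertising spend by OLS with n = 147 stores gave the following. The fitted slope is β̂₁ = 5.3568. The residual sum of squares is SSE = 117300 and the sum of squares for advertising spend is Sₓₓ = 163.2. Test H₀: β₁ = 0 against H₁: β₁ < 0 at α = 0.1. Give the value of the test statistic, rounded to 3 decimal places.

t = 2.406

MSE = SSE/(n − 2) = 117300/145 = 808.966.
SE(β̂₁) = √(MSE/Sₓₓ) = √(808.966/163.2) = 2.22641.
t = 5.3568 / 2.22641 = 2.406.
df = n − 2 = 145.
One-sided p ≈ 0.9913, which is ≥ 0.1, so fail to reject H₀.
The data do not give significant evidence that the true slope on advertising spend is negative.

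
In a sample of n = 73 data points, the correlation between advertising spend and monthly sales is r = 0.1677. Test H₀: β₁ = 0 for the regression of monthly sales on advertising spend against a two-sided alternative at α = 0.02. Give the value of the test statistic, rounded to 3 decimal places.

t = r·√(n − 2)/√(1 − r²) = 0.1677·√71/√0.971877 = 1.433.
df = n − 2 = 71.
Two-sided p ≈ 0.1561, which is ≥ 0.02, so fail to reject H₀.
The data do not give significant evidence of a linear association between advertising spend and monthly sales.

t = 1.433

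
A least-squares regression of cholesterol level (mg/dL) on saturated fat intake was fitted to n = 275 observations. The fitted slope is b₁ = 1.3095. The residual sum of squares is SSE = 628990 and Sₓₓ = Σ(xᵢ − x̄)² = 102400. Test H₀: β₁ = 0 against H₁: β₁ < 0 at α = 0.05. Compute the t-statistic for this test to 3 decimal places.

MSE = SSE/(n − 2) = 628990/273 = 2303.99.
SE(b₁) = √(MSE/Sₓₓ) = √(2303.99/102400) = 0.15.
t = 1.3095 / 0.15 = 8.730.
df = n − 2 = 273.
One-sided p ≈ 1.0000, which is ≥ 0.05, so fail to reject H₀.
The data do not give significant evidence that the true slope on saturated fat intake is negative.

t = 8.730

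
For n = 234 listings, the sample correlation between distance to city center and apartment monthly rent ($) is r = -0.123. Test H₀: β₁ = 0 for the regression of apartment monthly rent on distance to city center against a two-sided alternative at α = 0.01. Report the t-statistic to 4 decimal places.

t = r·√(n − 2)/√(1 − r²) = -0.123·√232/√0.984871 = -1.8878.
df = n − 2 = 232.
Two-sided p ≈ 0.0603, which is ≥ 0.01, so fail to reject H₀.
The data do not give significant evidence of a linear association between distance to city center and apartment monthly rent.

t = -1.8878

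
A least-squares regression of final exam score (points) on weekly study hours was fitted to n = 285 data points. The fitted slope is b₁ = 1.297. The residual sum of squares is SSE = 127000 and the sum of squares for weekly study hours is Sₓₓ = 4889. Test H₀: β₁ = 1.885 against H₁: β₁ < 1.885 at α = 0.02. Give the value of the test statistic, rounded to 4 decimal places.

t = -1.9408

MSE = SSE/(n − 2) = 127000/283 = 448.763.
SE(b₁) = √(MSE/Sₓₓ) = √(448.763/4889) = 0.302969.
t = (1.297 − 1.885) / 0.302969 = -1.9408.
df = n − 2 = 283.
One-sided p ≈ 0.0266, which is ≥ 0.02, so fail to reject H₀.
The data do not give significant evidence that the true slope on weekly study hours is below 1.885 points per unit.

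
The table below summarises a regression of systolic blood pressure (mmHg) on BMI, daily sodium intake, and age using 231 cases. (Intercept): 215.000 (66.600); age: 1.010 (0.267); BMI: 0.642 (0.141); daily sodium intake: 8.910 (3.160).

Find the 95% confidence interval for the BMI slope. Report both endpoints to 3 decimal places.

(0.364, 0.920)

Read off: b = 0.642, SE = 0.141 for BMI.
df = n − k − 1 = 231 − 3 − 1 = 227.
t* = t_{0.025, 227} = 1.97047.
Margin = t* × SE = 1.97047 × 0.141 = 0.27784.
CI: 0.642 ± 0.27784 → (0.364, 0.920).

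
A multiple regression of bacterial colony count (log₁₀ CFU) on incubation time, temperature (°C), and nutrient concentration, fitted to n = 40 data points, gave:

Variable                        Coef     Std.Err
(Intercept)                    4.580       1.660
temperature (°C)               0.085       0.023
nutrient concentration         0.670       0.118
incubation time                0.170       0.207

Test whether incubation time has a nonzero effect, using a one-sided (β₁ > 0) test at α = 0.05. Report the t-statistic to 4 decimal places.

Read off: b = 0.170, SE = 0.207 for incubation time.
H₀: β₁ = 0 vs H₁: β₁ > 0.
t = 0.170 / 0.207 = 0.8213.
df = n − k − 1 = 40 − 3 − 1 = 36.
One-sided p ≈ 0.2085, which is ≥ 0.05, so fail to reject H₀.
The data do not give significant evidence that the true slope on incubation time is positive, holding the other predictors fixed.

t = 0.8213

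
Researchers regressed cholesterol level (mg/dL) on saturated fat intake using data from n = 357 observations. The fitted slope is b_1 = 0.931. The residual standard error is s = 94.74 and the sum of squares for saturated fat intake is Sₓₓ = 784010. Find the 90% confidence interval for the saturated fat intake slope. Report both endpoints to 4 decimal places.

SE(b_1) = s/√Sₓₓ = 94.74/√784010 = 0.106997.
df = n − 2 = 355.
t* = t_{0.05, 355} = 1.649157.
Margin = t* × SE = 1.649157 × 0.106997 = 0.176455.
CI: 0.931 ± 0.176455 → (0.7545, 1.1075).
With 90% confidence, each one-unit increase in saturated fat intake is associated with a change of between 0.7545 and 1.1075 mg/dL in cholesterol level.

(0.7545, 1.1075)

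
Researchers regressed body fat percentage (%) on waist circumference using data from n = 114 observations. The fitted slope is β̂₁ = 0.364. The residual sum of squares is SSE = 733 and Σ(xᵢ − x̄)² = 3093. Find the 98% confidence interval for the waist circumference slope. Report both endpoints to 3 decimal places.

(0.255, 0.473)

MSE = SSE/(n − 2) = 733/112 = 6.54464.
SE(β̂₁) = √(MSE/Sₓₓ) = √(6.54464/3093) = 0.0459995.
df = n − 2 = 112.
t* = t_{0.01, 112} = 2.360104.
Margin = t* × SE = 2.360104 × 0.0459995 = 0.10856.
CI: 0.364 ± 0.10856 → (0.255, 0.473).
With 98% confidence, each one-unit increase in waist circumference is associated with a change of between 0.255 and 0.473 % in body fat percentage.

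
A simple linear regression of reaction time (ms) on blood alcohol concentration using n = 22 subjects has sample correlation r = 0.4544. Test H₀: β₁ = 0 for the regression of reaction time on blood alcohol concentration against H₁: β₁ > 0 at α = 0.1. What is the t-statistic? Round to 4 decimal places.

t = r·√(n − 2)/√(1 − r²) = 0.4544·√20/√0.793521 = 2.2813.
df = n − 2 = 20.
One-sided p ≈ 0.0168, which is < 0.1, so reject H₀.
There is evidence of a linear association between blood alcohol concentration and reaction time.

t = 2.2813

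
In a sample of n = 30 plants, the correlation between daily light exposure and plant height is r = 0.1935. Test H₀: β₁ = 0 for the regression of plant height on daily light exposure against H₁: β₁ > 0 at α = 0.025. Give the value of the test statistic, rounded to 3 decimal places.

t = 1.044

t = r·√(n − 2)/√(1 − r²) = 0.1935·√28/√0.962558 = 1.044.
df = n − 2 = 28.
One-sided p ≈ 0.1528, which is ≥ 0.025, so fail to reject H₀.
The data do not give significant evidence of a linear association between daily light exposure and plant height.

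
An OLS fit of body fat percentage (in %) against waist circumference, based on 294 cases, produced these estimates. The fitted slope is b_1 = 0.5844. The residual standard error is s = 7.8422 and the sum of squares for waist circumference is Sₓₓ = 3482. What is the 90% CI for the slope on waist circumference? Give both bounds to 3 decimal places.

(0.365, 0.804)

SE(b_1) = s/√Sₓₓ = 7.8422/√3482 = 0.1329.
df = n − 2 = 292.
t* = t_{0.05, 292} = 1.650089.
Margin = t* × SE = 1.650089 × 0.1329 = 0.21930.
CI: 0.5844 ± 0.21930 → (0.365, 0.804).
With 90% confidence, each one-unit increase in waist circumference is associated with a change of between 0.365 and 0.804 % in body fat percentage.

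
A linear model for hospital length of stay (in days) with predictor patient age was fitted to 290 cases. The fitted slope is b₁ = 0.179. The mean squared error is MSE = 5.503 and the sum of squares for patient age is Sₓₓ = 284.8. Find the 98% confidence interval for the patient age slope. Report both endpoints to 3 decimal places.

(-0.146, 0.504)

SE(b₁) = √(MSE/Sₓₓ) = √(5.503/284.8) = 0.139005.
df = n − 2 = 288.
t* = t_{0.01, 288} = 2.339365.
Margin = t* × SE = 2.339365 × 0.139005 = 0.32518.
CI: 0.179 ± 0.32518 → (-0.146, 0.504).
With 98% confidence, each one-unit increase in patient age is associated with a change of between -0.146 and 0.504 days in hospital length of stay.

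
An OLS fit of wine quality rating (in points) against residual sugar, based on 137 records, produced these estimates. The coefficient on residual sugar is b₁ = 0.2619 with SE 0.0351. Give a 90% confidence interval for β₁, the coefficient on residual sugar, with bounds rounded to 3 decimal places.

(0.204, 0.320)

df = n − 2 = 137 − 2 = 135.
t* = t_{0.05, 135} = 1.656219.
Margin = t* × SE = 1.656219 × 0.0351 = 0.05813.
CI: 0.2619 ± 0.05813 → (0.204, 0.320).
With 90% confidence, each one-unit increase in residual sugar is associated with a change of between 0.204 and 0.320 points in wine quality rating.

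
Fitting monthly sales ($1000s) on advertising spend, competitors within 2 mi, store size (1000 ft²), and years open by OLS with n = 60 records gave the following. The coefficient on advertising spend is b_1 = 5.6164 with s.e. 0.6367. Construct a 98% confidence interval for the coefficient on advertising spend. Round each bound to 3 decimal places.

df = n − k − 1 = 60 − 4 − 1 = 55.
t* = t_{0.01, 55} = 2.396081.
Margin = t* × SE = 2.396081 × 0.6367 = 1.52558.
CI: 5.6164 ± 1.52558 → (4.091, 7.142).
With 98% confidence, each one-unit increase in advertising spend is associated with a change of between 4.091 and 7.142 $1000s in monthly sales, holding the other predictors fixed.

(4.091, 7.142)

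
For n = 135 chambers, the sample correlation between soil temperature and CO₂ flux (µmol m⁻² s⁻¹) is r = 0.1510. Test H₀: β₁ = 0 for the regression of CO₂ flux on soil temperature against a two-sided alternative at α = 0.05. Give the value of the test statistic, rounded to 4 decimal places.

t = 1.7616

t = r·√(n − 2)/√(1 − r²) = 0.1510·√133/√0.977199 = 1.7616.
df = n − 2 = 133.
Two-sided p ≈ 0.0804, which is ≥ 0.05, so fail to reject H₀.
The data do not give significant evidence of a linear association between soil temperature and CO₂ flux.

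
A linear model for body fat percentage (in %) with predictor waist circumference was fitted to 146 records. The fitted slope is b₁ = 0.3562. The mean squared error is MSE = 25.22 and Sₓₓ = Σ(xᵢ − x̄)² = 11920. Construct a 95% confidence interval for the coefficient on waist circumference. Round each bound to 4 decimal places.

SE(b₁) = √(MSE/Sₓₓ) = √(25.22/11920) = 0.0459975.
df = n − 2 = 144.
t* = t_{0.025, 144} = 1.976575.
Margin = t* × SE = 1.976575 × 0.0459975 = 0.090918.
CI: 0.3562 ± 0.090918 → (0.2653, 0.4471).
With 95% confidence, each one-unit increase in waist circumference is associated with a change of between 0.2653 and 0.4471 % in body fat percentage.

(0.2653, 0.4471)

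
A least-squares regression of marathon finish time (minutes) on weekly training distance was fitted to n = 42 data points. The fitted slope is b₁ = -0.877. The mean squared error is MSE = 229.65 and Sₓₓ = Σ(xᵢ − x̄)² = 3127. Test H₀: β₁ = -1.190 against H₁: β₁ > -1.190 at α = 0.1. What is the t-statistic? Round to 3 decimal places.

SE(b₁) = √(MSE/Sₓₓ) = √(229.65/3127) = 0.271.
t = (-0.877 − (-1.190)) / 0.271 = 1.155.
df = n − 2 = 40.
One-sided p ≈ 0.1275, which is ≥ 0.1, so fail to reject H₀.
The data do not give significant evidence that the true slope on weekly training distance exceeds -1.190 minutes per unit.

t = 1.155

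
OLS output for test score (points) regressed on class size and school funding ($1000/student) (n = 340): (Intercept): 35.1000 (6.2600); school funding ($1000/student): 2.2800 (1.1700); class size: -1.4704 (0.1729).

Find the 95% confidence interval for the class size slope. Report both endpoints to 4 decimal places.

(-1.8105, -1.1303)

Read off: b = -1.4704, SE = 0.1729 for class size.
df = n − k − 1 = 340 − 2 − 1 = 337.
t* = t_{0.025, 337} = 1.967028.
Margin = t* × SE = 1.967028 × 0.1729 = 0.340099.
CI: -1.4704 ± 0.340099 → (-1.8105, -1.1303).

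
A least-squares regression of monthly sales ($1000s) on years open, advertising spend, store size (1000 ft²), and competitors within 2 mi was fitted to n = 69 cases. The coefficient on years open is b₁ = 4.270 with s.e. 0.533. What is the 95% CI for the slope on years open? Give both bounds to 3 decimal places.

df = n − k − 1 = 69 − 4 − 1 = 64.
t* = t_{0.025, 64} = 1.99773.
Margin = t* × SE = 1.99773 × 0.533 = 1.06479.
CI: 4.270 ± 1.06479 → (3.205, 5.335).
With 95% confidence, each one-unit increase in years open is associated with a change of between 3.205 and 5.335 $1000s in monthly sales, holding the other predictors fixed.

(3.205, 5.335)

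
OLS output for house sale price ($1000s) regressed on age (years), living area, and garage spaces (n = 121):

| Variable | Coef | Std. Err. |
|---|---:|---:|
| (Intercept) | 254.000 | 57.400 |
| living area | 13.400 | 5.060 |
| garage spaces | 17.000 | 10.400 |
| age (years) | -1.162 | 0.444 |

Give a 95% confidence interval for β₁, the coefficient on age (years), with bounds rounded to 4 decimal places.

Read off: b = -1.162, SE = 0.444 for age (years).
df = n − k − 1 = 121 − 3 − 1 = 117.
t* = t_{0.025, 117} = 1.980448.
Margin = t* × SE = 1.980448 × 0.444 = 0.879319.
CI: -1.162 ± 0.879319 → (-2.0413, -0.2827).

(-2.0413, -0.2827)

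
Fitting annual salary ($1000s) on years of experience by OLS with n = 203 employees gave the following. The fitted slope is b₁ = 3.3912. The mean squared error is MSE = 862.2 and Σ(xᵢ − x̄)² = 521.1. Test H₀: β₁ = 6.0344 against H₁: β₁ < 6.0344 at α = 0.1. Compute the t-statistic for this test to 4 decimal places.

t = -2.0549

SE(b₁) = √(MSE/Sₓₓ) = √(862.2/521.1) = 1.2863.
t = (3.3912 − 6.0344) / 1.2863 = -2.0549.
df = n − 2 = 201.
One-sided p ≈ 0.0206, which is < 0.1, so reject H₀.
There is evidence that the true slope on years of experience is below 6.0344 $1000s per unit.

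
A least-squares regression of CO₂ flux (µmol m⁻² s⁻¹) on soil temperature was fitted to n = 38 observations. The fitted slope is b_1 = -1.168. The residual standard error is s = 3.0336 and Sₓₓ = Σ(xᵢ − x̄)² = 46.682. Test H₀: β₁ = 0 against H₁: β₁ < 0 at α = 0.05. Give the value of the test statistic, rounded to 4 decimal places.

SE(b_1) = s/√Sₓₓ = 3.0336/√46.682 = 0.444001.
t = -1.168 / 0.444001 = -2.6306.
df = n − 2 = 36.
One-sided p ≈ 0.0062, which is < 0.05, so reject H₀.
There is evidence that the true slope on soil temperature is negative.

t = -2.6306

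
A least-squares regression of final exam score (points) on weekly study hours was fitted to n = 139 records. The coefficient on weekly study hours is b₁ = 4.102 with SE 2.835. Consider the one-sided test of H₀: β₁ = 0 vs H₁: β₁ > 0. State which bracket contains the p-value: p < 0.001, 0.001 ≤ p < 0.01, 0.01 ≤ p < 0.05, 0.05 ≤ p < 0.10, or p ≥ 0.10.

0.05 ≤ p < 0.10

t = 4.102 / 2.835 = 1.447.
df = n − 2 = 139 − 2 = 137.
One-sided p = P(T_{137} > t) ≈ 0.0751.
So 0.05 ≤ p < 0.10.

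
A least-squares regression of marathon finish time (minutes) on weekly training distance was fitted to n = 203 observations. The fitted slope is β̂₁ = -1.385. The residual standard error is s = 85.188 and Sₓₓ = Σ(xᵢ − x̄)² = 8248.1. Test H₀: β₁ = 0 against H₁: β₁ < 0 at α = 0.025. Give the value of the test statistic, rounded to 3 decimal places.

SE(β̂₁) = s/√Sₓₓ = 85.188/√8248.1 = 0.937997.
t = -1.385 / 0.937997 = -1.477.
df = n − 2 = 201.
One-sided p ≈ 0.0707, which is ≥ 0.025, so fail to reject H₀.
The data do not give significant evidence that the true slope on weekly training distance is negative.

t = -1.477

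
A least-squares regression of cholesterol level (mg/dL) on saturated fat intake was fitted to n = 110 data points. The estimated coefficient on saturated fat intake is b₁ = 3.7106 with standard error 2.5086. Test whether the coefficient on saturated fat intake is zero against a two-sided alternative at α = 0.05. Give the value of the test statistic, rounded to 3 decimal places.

H₀: β₁ = 0 vs H₁: β₁ ≠ 0.
t = (b₁ − β₁⁰)/SE = 3.7106 / 2.5086 = 1.479.
df = n − 2 = 110 − 2 = 108.
Two-sided p ≈ 0.1420, which is ≥ 0.05, so fail to reject H₀.
The data do not give significant evidence of an association between saturated fat intake and cholesterol level.

t = 1.479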